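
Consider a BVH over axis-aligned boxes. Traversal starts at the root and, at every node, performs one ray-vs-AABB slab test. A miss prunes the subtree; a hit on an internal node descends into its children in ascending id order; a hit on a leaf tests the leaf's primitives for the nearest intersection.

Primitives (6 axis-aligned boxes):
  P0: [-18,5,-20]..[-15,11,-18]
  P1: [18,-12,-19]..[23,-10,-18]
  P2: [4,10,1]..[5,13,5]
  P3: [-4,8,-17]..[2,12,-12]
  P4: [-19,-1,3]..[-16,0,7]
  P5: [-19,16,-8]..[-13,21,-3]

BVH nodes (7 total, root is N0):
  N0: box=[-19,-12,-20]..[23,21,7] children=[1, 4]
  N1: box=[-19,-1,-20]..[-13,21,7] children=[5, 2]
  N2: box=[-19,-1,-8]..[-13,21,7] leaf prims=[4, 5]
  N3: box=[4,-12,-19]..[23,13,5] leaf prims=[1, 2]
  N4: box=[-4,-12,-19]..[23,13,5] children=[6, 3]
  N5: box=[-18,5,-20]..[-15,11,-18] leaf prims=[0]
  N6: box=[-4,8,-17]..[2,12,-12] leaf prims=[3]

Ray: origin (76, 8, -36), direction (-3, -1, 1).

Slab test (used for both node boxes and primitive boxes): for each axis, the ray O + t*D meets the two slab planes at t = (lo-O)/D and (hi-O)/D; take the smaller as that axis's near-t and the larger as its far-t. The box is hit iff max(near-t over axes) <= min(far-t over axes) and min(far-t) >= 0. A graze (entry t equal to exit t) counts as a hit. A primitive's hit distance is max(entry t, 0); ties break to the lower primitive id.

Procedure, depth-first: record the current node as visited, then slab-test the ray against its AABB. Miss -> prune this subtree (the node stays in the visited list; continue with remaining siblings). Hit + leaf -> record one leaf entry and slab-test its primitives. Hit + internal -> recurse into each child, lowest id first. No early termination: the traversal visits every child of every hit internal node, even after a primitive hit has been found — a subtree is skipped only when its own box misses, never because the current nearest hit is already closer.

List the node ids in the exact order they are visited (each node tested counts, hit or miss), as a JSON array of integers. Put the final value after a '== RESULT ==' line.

Traverse from the root:
N0 x:[53/3,95/3] y:[-13,20] z:[16,43] -> hit [53/3,20], descend [1, 4]
  N1 x:[89/3,95/3] y:[-13,9] z:[16,43] -> miss, prune
  N4 x:[53/3,80/3] y:[-5,20] z:[17,41] -> hit [53/3,20], descend [3, 6]
    N3 x:[53/3,24] y:[-5,20] z:[17,41] -> hit [53/3,20] leaf, test {P1@t=18, P2(miss)}
    N6 x:[74/3,80/3] y:[-4,0] z:[19,24] -> miss, prune

5 AABB tests over nodes [0, 1, 4, 3, 6]; 1 leaf entered; closest P1.

== RESULT ==
[0, 1, 4, 3, 6]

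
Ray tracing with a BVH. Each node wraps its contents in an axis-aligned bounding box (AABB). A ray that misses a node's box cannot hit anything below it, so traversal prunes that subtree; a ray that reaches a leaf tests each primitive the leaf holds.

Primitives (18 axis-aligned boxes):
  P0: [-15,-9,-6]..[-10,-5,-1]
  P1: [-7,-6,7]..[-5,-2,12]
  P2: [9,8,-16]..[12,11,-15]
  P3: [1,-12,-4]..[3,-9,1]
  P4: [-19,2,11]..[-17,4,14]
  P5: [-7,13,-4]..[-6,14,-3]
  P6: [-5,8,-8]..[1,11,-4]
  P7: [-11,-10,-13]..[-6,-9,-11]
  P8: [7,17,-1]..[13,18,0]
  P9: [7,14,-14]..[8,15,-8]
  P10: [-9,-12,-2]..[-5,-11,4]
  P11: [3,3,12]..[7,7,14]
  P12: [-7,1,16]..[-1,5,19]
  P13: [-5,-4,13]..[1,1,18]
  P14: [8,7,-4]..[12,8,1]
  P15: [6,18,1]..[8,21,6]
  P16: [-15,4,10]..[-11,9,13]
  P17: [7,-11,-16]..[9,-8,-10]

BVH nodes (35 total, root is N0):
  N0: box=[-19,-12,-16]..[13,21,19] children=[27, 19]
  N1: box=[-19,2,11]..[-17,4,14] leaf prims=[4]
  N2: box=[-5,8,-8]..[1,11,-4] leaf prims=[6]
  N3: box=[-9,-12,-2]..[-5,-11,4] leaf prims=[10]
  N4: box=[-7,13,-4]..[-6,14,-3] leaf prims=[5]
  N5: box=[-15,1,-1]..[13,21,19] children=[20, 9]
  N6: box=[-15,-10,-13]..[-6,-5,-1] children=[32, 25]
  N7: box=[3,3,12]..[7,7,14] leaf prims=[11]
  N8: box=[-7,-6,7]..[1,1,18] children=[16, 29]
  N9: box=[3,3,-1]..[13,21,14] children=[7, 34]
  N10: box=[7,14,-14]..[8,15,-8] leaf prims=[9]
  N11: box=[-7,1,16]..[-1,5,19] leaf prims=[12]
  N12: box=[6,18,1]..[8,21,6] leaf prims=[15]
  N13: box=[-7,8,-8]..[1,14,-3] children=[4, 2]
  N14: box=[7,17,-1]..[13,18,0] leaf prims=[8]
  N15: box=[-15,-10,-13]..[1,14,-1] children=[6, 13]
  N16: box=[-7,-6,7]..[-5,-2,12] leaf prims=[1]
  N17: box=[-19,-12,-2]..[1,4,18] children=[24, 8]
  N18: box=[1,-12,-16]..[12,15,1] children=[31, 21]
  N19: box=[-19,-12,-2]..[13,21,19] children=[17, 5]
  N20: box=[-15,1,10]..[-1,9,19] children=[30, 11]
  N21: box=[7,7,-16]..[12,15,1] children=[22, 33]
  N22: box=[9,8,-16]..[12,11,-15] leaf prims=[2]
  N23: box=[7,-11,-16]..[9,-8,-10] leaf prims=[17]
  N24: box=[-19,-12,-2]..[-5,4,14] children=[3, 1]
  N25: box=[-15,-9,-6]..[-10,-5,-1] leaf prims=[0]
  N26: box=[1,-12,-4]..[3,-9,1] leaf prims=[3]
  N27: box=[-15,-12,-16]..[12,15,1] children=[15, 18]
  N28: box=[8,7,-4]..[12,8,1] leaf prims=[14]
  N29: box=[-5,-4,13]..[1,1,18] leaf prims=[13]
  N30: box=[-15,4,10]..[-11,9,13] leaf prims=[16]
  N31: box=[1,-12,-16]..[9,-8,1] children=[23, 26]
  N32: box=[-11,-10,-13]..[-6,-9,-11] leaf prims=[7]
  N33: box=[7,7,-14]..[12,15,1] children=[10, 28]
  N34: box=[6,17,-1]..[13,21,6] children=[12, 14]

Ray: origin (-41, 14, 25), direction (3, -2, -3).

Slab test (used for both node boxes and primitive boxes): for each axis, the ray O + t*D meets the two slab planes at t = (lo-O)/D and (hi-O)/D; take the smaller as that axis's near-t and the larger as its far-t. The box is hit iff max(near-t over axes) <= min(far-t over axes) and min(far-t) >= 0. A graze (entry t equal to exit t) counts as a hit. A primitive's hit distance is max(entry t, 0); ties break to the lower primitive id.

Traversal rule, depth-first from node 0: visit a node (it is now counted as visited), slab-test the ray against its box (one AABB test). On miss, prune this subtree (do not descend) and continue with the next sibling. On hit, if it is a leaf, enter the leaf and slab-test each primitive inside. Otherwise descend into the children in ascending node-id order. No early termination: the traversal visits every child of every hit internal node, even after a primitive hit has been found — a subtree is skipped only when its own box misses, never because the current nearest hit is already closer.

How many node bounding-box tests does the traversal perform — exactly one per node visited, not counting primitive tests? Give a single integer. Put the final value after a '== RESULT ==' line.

Walk:
N0 x:[22/3,18] y:[-7/2,13] z:[2,41/3] -> hit [22/3,13], descend [19, 27]
  N19 x:[22/3,18] y:[-7/2,13] z:[2,9] -> hit [22/3,9], descend [5, 17]
    N5 x:[26/3,18] y:[-7/2,13/2] z:[2,26/3] -> miss, prune
    N17 x:[22/3,14] y:[5,13] z:[7/3,9] -> hit [22/3,9], descend [8, 24]
      N8 x:[34/3,14] y:[13/2,10] z:[7/3,6] -> miss, prune
      N24 x:[22/3,12] y:[5,13] z:[11/3,9] -> hit [22/3,9], descend [1, 3]
        N1 x:[22/3,8] y:[5,6] z:[11/3,14/3] -> miss, prune
        N3 x:[32/3,12] y:[25/2,13] z:[7,9] -> miss, prune
  N27 x:[26/3,53/3] y:[-1/2,13] z:[8,41/3] -> hit [26/3,13], descend [15, 18]
    N15 x:[26/3,14] y:[0,12] z:[26/3,38/3] -> hit [26/3,12], descend [6, 13]
      N6 x:[26/3,35/3] y:[19/2,12] z:[26/3,38/3] -> hit [19/2,35/3], descend [25, 32]
        N25 x:[26/3,31/3] y:[19/2,23/2] z:[26/3,31/3] -> hit [19/2,31/3] leaf, test {P0@t=19/2}
        N32 x:[10,35/3] y:[23/2,12] z:[12,38/3] -> miss, prune
      N13 x:[34/3,14] y:[0,3] z:[28/3,11] -> miss, prune
    N18 x:[14,53/3] y:[-1/2,13] z:[8,41/3] -> miss, prune

Visited [0, 19, 5, 17, 8, 24, 1, 3, 27, 15, 6, 25, 32, 13, 18]. Tests: 15 box, 1 leaf. Nearest: P0.

== RESULT ==
15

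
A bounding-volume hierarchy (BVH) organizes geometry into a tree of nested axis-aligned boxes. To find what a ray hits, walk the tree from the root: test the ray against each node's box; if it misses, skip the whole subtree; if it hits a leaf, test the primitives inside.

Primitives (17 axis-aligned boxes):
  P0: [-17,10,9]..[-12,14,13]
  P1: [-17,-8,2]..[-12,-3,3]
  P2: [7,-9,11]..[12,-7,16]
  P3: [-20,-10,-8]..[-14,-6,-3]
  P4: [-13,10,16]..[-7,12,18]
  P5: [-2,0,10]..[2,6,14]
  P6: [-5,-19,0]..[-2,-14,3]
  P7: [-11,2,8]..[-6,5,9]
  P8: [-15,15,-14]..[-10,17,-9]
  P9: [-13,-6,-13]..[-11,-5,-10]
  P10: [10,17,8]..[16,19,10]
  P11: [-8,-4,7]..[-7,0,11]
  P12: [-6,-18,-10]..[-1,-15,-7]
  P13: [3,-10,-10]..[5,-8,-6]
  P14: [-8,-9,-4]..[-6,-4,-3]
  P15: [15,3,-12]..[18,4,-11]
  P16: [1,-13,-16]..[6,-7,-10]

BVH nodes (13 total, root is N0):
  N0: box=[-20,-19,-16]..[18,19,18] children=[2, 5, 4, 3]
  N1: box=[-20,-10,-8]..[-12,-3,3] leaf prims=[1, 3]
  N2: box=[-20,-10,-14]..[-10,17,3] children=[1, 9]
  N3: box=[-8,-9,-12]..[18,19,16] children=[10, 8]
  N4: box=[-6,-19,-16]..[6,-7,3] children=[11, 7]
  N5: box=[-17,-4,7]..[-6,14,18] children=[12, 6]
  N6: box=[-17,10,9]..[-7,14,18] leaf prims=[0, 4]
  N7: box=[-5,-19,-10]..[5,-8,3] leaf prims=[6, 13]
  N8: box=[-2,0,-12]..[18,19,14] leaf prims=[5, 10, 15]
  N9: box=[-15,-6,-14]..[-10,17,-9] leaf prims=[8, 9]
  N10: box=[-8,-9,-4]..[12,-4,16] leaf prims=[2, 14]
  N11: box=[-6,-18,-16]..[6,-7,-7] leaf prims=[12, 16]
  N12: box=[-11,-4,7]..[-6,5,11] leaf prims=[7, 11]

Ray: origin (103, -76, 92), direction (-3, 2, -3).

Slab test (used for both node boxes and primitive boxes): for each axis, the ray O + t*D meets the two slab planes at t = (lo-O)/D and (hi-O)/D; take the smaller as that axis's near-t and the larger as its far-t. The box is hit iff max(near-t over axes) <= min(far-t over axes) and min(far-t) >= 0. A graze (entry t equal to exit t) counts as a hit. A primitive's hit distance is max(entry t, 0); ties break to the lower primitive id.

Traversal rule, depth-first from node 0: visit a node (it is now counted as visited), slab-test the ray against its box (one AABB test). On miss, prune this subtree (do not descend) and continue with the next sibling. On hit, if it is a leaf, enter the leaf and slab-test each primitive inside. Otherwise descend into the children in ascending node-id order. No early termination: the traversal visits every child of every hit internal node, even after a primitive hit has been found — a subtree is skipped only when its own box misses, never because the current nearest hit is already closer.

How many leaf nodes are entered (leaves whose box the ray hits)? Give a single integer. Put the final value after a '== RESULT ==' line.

Walk:
N0 x:[85/3,41] y:[57/2,95/2] z:[74/3,36] -> hit [57/2,36], descend [2, 3, 4, 5]
  N2 x:[113/3,41] y:[33,93/2] z:[89/3,106/3] -> miss, prune
  N3 x:[85/3,37] y:[67/2,95/2] z:[76/3,104/3] -> hit [67/2,104/3], descend [8, 10]
    N8 x:[85/3,35] y:[38,95/2] z:[26,104/3] -> miss, prune
    N10 x:[91/3,37] y:[67/2,36] z:[76/3,32] -> miss, prune
  N4 x:[97/3,109/3] y:[57/2,69/2] z:[89/3,36] -> hit [97/3,69/2], descend [7, 11]
    N7 x:[98/3,36] y:[57/2,34] z:[89/3,34] -> hit [98/3,34] leaf, test {P6(miss), P13@t=33}
    N11 x:[97/3,109/3] y:[29,69/2] z:[33,36] -> hit [33,69/2] leaf, test {P12(miss), P16@t=34}
  N5 x:[109/3,40] y:[36,45] z:[74/3,85/3] -> miss, prune

Visited [0, 2, 3, 8, 10, 4, 7, 11, 5]. Tests: 9 box, 2 leaf. Nearest: P13.

== RESULT ==
2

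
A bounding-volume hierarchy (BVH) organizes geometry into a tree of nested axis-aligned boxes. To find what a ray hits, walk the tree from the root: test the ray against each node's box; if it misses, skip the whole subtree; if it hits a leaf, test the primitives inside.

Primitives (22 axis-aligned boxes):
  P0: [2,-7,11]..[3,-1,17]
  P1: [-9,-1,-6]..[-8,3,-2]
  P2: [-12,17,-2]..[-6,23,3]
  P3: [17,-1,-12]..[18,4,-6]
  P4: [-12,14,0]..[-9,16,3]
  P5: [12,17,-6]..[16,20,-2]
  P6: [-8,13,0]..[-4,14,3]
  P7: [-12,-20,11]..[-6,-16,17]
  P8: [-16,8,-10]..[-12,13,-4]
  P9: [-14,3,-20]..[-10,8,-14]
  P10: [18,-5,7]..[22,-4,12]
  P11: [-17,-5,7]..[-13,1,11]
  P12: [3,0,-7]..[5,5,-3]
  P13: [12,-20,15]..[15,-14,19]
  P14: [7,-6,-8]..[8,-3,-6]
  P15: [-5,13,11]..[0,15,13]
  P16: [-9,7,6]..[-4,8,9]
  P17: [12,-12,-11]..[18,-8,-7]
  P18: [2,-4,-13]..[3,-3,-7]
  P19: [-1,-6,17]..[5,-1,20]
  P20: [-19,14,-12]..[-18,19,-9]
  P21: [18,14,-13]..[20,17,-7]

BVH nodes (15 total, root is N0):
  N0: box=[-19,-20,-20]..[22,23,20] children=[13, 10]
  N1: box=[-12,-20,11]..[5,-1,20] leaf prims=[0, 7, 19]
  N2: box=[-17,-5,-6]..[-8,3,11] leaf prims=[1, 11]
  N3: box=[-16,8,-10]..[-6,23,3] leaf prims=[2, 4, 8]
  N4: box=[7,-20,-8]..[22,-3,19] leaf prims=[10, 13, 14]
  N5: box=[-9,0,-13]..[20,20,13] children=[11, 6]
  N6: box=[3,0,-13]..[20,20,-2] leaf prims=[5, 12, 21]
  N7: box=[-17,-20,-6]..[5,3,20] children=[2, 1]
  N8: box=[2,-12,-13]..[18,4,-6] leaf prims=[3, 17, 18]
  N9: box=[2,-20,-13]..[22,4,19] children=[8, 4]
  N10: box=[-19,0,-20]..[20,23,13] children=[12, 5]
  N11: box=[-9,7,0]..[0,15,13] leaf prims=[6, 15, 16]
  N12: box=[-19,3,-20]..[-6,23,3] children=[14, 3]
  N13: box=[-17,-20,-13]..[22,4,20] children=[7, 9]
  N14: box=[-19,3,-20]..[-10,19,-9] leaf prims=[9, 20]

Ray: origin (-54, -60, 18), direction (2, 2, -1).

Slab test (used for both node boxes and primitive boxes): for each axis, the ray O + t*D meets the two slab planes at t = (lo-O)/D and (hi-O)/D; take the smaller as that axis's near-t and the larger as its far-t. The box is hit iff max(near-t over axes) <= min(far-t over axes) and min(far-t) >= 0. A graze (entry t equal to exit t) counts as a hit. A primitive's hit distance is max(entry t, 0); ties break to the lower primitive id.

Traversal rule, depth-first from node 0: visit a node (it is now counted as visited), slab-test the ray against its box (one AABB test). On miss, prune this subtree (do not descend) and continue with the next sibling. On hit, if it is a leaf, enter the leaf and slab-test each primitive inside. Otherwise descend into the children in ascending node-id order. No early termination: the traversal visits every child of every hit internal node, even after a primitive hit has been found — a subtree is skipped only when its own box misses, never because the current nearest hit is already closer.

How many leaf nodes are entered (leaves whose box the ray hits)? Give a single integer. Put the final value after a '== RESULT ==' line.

Traverse from the root:
N0 x:[35/2,38] y:[20,83/2] z:[-2,38] -> hit [20,38], descend [10, 13]
  N10 x:[35/2,37] y:[30,83/2] z:[5,38] -> hit [30,37], descend [5, 12]
    N5 x:[45/2,37] y:[30,40] z:[5,31] -> hit [30,31], descend [6, 11]
      N6 x:[57/2,37] y:[30,40] z:[20,31] -> hit [30,31] leaf, test {P5(miss), P12(miss), P21(miss)}
      N11 x:[45/2,27] y:[67/2,75/2] z:[5,18] -> miss, prune
    N12 x:[35/2,24] y:[63/2,83/2] z:[15,38] -> miss, prune
  N13 x:[37/2,38] y:[20,32] z:[-2,31] -> hit [20,31], descend [7, 9]
    N7 x:[37/2,59/2] y:[20,63/2] z:[-2,24] -> hit [20,24], descend [1, 2]
      N1 x:[21,59/2] y:[20,59/2] z:[-2,7] -> miss, prune
      N2 x:[37/2,23] y:[55/2,63/2] z:[7,24] -> miss, prune
    N9 x:[28,38] y:[20,32] z:[-1,31] -> hit [28,31], descend [4, 8]
      N4 x:[61/2,38] y:[20,57/2] z:[-1,26] -> miss, prune
      N8 x:[28,36] y:[24,32] z:[24,31] -> hit [28,31] leaf, test {P3(miss), P17(miss), P18@t=28}

Visited [0, 10, 5, 6, 11, 12, 13, 7, 1, 2, 9, 4, 8]. Tests: 13 box, 2 leaf. Nearest: P18.

== RESULT ==
2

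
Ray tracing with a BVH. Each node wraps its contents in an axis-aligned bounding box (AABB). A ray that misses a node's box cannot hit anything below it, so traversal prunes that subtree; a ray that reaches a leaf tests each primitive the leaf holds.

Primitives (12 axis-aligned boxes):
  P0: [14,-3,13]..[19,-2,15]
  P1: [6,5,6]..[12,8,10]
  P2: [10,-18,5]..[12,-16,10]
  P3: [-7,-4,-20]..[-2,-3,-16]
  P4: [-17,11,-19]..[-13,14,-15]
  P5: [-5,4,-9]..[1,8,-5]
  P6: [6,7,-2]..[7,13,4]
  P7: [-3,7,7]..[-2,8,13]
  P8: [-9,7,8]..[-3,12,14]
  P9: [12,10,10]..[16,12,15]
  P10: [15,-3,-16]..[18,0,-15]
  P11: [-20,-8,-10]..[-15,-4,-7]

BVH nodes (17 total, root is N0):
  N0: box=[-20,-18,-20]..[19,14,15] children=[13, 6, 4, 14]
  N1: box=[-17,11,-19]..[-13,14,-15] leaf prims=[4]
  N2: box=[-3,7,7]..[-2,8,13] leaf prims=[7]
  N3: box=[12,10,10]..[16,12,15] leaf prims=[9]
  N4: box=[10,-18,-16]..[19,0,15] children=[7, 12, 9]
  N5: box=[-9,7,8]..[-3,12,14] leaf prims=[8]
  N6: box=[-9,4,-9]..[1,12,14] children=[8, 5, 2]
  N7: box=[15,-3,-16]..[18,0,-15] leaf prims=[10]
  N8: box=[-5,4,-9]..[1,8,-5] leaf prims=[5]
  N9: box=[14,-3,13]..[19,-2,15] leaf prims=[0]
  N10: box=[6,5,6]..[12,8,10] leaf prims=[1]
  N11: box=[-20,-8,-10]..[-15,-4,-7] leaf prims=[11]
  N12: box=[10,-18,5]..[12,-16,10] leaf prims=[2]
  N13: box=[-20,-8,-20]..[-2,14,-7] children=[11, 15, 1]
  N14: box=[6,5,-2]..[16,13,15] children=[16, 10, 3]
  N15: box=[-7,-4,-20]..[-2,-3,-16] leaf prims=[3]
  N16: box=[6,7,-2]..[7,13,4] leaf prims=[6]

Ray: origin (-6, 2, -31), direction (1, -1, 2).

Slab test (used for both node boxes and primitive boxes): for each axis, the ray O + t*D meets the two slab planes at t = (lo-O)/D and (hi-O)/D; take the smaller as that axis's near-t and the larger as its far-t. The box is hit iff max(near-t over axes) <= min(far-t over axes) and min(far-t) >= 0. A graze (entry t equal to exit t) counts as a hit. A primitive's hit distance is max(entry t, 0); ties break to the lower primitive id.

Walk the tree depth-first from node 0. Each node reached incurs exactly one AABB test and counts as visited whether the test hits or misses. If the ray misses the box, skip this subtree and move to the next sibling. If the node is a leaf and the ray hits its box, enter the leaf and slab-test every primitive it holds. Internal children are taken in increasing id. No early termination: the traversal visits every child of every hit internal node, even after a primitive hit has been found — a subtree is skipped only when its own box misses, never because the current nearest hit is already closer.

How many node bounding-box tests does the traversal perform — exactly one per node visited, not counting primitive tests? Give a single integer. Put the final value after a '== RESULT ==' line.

Traverse from the root:
N0 x:[-14,25] y:[-12,20] z:[11/2,23] -> hit [11/2,20], descend [4, 6, 13, 14]
  N4 x:[16,25] y:[2,20] z:[15/2,23] -> hit [16,20], descend [7, 9, 12]
    N7 x:[21,24] y:[2,5] z:[15/2,8] -> miss, prune
    N9 x:[20,25] y:[4,5] z:[22,23] -> miss, prune
    N12 x:[16,18] y:[18,20] z:[18,41/2] -> hit [18,18] leaf, test {P2@t=18}
  N6 x:[-3,7] y:[-10,-2] z:[11,45/2] -> miss, prune
  N13 x:[-14,4] y:[-12,10] z:[11/2,12] -> miss, prune
  N14 x:[12,22] y:[-11,-3] z:[29/2,23] -> miss, prune

order=[0, 4, 7, 9, 12, 6, 13, 14]  |boxes|=8  |leaves|=1  hit=P2

== RESULT ==
8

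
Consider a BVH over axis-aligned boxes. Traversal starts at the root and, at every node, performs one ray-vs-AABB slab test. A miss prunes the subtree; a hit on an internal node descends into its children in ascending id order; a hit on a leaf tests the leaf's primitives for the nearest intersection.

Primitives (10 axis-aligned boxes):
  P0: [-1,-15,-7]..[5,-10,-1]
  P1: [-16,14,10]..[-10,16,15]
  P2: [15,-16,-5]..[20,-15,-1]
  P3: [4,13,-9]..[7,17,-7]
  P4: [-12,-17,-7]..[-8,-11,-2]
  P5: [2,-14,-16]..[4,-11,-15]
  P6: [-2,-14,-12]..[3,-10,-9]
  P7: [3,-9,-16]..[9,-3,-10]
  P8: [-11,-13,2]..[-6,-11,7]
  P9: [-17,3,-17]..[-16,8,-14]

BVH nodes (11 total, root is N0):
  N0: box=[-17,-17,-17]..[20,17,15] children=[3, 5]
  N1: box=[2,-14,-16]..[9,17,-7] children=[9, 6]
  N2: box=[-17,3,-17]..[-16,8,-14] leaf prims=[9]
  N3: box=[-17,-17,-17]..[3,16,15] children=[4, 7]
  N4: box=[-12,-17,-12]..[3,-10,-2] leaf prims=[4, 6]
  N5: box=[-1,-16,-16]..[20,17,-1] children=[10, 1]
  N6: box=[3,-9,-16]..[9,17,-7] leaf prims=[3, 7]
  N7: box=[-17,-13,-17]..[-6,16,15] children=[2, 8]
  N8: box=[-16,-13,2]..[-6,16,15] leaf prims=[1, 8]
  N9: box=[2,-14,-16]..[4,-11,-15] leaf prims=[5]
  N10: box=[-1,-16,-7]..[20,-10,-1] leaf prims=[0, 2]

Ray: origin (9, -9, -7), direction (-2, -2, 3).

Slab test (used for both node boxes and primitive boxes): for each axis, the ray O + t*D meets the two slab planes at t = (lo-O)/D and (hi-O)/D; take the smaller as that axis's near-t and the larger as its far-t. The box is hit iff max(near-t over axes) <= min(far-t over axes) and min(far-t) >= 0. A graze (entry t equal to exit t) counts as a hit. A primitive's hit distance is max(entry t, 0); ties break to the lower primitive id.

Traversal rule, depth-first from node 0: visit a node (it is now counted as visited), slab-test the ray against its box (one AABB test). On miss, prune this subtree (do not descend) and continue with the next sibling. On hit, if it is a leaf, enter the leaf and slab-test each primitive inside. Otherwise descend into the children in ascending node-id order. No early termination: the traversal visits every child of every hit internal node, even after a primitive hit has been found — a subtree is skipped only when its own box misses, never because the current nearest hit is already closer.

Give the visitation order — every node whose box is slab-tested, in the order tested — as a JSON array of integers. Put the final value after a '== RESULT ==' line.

Traverse from the root:
N0 x:[-11/2,13] y:[-13,4] z:[-10/3,22/3] -> hit [-10/3,4], descend [3, 5]
  N3 x:[3,13] y:[-25/2,4] z:[-10/3,22/3] -> hit [3,4], descend [4, 7]
    N4 x:[3,21/2] y:[1/2,4] z:[-5/3,5/3] -> miss, prune
    N7 x:[15/2,13] y:[-25/2,2] z:[-10/3,22/3] -> miss, prune
  N5 x:[-11/2,5] y:[-13,7/2] z:[-3,2] -> hit [-3,2], descend [1, 10]
    N1 x:[0,7/2] y:[-13,5/2] z:[-3,0] -> hit [0,0], descend [6, 9]
      N6 x:[0,3] y:[-13,0] z:[-3,0] -> hit [0,0] leaf, test {P3(miss), P7(miss)}
      N9 x:[5/2,7/2] y:[1,5/2] z:[-3,-8/3] -> miss, prune
    N10 x:[-11/2,5] y:[1/2,7/2] z:[0,2] -> hit [1/2,2] leaf, test {P0@t=2, P2(miss)}

Summary -> nodes [0, 3, 4, 7, 5, 1, 6, 9, 10]; box-tests=9; leaf-entries=2; first=P0

== RESULT ==
[0, 3, 4, 7, 5, 1, 6, 9, 10]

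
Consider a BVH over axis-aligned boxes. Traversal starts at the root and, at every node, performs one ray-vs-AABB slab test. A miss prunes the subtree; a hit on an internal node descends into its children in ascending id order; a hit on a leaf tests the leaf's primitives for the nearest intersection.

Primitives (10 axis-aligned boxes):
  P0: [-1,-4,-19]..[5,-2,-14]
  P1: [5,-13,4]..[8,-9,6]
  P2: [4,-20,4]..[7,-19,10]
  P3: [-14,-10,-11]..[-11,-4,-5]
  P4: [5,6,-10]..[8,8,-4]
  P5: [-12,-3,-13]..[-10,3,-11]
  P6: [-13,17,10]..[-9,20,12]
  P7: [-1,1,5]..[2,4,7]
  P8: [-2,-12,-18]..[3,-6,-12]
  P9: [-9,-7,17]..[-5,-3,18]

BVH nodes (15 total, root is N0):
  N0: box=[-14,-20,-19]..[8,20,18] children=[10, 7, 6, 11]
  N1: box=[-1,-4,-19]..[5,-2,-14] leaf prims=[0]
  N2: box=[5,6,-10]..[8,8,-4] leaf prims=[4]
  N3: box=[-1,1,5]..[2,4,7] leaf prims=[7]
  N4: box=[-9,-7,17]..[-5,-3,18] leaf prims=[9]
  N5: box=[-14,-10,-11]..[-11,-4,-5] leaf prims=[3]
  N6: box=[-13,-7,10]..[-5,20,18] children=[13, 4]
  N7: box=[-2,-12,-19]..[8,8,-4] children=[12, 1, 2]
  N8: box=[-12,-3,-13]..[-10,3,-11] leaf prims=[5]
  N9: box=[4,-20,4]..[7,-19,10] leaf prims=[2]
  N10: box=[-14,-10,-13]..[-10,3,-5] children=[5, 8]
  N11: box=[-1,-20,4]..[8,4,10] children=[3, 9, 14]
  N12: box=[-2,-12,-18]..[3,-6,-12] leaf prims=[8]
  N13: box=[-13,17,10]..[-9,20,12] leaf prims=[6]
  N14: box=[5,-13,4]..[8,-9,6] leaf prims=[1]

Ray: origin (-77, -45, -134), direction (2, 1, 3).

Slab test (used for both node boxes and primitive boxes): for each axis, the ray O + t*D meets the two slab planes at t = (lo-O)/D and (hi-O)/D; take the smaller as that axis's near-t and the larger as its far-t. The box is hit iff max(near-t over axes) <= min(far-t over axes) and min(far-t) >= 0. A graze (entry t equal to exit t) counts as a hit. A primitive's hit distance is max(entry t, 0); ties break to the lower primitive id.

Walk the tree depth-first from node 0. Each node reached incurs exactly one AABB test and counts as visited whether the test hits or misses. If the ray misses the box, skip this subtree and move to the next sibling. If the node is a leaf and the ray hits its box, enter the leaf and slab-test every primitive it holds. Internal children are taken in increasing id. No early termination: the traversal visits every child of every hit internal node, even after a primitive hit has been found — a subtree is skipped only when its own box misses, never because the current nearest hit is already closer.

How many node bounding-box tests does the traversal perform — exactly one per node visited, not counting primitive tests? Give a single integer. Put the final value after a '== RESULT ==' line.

Traverse from the root:
N0 x:[63/2,85/2] y:[25,65] z:[115/3,152/3] -> hit [115/3,85/2], descend [6, 7, 10, 11]
  N6 x:[32,36] y:[38,65] z:[48,152/3] -> miss, prune
  N7 x:[75/2,85/2] y:[33,53] z:[115/3,130/3] -> hit [115/3,85/2], descend [1, 2, 12]
    N1 x:[38,41] y:[41,43] z:[115/3,40] -> miss, prune
    N2 x:[41,85/2] y:[51,53] z:[124/3,130/3] -> miss, prune
    N12 x:[75/2,40] y:[33,39] z:[116/3,122/3] -> hit [116/3,39] leaf, test {P8@t=116/3}
  N10 x:[63/2,67/2] y:[35,48] z:[121/3,43] -> miss, prune
  N11 x:[38,85/2] y:[25,49] z:[46,48] -> miss, prune

order=[0, 6, 7, 1, 2, 12, 10, 11]  |boxes|=8  |leaves|=1  hit=P8

== RESULT ==
8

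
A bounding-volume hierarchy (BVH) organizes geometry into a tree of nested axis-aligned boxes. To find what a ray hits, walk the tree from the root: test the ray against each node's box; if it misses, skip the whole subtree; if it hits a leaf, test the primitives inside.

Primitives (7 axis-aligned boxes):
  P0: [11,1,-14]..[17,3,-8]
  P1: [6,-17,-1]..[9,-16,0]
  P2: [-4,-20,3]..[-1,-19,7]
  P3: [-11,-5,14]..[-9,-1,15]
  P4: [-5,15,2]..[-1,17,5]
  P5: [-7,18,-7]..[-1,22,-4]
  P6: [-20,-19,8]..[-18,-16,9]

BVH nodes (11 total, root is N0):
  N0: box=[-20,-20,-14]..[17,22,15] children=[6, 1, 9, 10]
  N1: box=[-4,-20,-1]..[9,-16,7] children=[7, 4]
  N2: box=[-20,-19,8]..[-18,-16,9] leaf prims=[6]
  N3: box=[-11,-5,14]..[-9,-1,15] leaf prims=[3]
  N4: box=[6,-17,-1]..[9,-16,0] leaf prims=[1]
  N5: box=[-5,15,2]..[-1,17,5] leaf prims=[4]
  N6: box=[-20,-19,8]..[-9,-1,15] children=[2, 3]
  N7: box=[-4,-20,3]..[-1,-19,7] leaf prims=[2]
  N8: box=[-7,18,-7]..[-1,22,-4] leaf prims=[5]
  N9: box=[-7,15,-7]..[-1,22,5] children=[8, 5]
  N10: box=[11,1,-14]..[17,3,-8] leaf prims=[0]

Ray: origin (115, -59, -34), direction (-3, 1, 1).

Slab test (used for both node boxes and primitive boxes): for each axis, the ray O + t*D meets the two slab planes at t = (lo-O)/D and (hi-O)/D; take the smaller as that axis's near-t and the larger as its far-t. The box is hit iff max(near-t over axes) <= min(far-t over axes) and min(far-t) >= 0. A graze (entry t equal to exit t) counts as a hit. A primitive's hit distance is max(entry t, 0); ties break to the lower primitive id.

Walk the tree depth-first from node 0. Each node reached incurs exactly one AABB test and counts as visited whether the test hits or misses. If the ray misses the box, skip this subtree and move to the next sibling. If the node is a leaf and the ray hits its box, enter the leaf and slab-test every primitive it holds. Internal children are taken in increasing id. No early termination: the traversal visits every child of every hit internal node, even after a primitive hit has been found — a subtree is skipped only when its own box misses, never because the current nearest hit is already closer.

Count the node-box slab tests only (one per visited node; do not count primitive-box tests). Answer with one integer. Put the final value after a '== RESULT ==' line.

Walk:
N0 x:[98/3,45] y:[39,81] z:[20,49] -> hit [39,45], descend [1, 6, 9, 10]
  N1 x:[106/3,119/3] y:[39,43] z:[33,41] -> hit [39,119/3], descend [4, 7]
    N4 x:[106/3,109/3] y:[42,43] z:[33,34] -> miss, prune
    N7 x:[116/3,119/3] y:[39,40] z:[37,41] -> hit [39,119/3] leaf, test {P2@t=39}
  N6 x:[124/3,45] y:[40,58] z:[42,49] -> hit [42,45], descend [2, 3]
    N2 x:[133/3,45] y:[40,43] z:[42,43] -> miss, prune
    N3 x:[124/3,42] y:[54,58] z:[48,49] -> miss, prune
  N9 x:[116/3,122/3] y:[74,81] z:[27,39] -> miss, prune
  N10 x:[98/3,104/3] y:[60,62] z:[20,26] -> miss, prune

Visited [0, 1, 4, 7, 6, 2, 3, 9, 10]. Tests: 9 box, 1 leaf. Nearest: P2.

== RESULT ==
9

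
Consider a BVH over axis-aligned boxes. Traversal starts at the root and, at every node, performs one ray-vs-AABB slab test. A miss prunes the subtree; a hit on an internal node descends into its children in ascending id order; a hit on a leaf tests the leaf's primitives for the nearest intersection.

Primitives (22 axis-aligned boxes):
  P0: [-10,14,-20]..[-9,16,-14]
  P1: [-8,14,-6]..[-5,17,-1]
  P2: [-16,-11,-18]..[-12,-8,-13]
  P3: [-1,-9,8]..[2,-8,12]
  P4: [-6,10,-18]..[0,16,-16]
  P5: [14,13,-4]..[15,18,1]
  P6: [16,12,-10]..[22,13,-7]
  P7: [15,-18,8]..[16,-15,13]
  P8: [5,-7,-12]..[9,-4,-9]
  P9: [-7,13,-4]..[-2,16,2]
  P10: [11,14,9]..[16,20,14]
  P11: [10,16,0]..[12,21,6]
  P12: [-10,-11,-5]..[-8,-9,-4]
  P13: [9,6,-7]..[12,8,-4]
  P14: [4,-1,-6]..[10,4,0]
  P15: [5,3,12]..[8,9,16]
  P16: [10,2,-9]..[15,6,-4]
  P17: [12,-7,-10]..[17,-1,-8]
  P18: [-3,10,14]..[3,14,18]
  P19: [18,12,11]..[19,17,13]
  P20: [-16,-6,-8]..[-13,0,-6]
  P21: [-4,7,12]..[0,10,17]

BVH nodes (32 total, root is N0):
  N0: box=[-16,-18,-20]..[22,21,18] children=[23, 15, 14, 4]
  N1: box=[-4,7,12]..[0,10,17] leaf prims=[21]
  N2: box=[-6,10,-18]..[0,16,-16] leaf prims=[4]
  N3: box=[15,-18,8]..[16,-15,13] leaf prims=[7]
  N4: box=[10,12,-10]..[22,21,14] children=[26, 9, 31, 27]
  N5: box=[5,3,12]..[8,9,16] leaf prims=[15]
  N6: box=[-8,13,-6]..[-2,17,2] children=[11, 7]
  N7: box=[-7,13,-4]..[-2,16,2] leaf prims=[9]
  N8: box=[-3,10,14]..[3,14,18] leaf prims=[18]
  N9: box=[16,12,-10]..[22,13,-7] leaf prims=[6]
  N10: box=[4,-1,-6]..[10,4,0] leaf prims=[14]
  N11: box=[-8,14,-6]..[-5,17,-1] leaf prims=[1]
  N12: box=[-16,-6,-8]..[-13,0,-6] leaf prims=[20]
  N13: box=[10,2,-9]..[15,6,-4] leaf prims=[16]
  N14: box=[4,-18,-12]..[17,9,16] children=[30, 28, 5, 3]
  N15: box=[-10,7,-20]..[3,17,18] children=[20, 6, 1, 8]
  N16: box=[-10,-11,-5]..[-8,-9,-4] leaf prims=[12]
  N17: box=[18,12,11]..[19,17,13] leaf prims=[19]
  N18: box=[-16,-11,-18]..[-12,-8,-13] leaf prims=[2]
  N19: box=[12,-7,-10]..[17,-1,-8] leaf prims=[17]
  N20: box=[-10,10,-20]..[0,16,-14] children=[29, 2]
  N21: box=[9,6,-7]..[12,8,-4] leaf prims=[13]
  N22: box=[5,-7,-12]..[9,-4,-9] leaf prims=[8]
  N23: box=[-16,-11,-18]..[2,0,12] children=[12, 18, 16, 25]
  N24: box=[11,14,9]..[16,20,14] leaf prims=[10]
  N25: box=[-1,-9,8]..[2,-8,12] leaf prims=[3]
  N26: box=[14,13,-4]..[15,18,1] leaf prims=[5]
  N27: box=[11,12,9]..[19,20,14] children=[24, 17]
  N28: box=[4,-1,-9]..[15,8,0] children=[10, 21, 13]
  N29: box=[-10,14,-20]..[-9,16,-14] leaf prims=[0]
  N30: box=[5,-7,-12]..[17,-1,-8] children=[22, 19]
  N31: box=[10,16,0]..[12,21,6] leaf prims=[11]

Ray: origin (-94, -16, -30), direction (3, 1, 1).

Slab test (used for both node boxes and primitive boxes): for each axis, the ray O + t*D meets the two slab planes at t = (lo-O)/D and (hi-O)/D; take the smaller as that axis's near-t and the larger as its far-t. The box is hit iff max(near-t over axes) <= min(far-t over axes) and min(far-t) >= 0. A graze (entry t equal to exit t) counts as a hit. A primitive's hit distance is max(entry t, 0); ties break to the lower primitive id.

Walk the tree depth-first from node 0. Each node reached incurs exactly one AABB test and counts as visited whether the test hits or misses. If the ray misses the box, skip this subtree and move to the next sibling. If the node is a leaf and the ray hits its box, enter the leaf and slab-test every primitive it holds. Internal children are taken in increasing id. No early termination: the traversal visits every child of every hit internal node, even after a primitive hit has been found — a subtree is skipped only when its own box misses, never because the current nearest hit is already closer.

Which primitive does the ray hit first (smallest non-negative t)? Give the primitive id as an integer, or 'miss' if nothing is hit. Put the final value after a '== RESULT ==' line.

Trace the traversal:
N0 x:[26,116/3] y:[-2,37] z:[10,48] -> hit [26,37], descend [4, 14, 15, 23]
  N4 x:[104/3,116/3] y:[28,37] z:[20,44] -> hit [104/3,37], descend [9, 26, 27, 31]
    N9 x:[110/3,116/3] y:[28,29] z:[20,23] -> miss, prune
    N26 x:[36,109/3] y:[29,34] z:[26,31] -> miss, prune
    N27 x:[35,113/3] y:[28,36] z:[39,44] -> miss, prune
    N31 x:[104/3,106/3] y:[32,37] z:[30,36] -> hit [104/3,106/3] leaf, test {P11@t=104/3}
  N14 x:[98/3,37] y:[-2,25] z:[18,46] -> miss, prune
  N15 x:[28,97/3] y:[23,33] z:[10,48] -> hit [28,97/3], descend [1, 6, 8, 20]
    N1 x:[30,94/3] y:[23,26] z:[42,47] -> miss, prune
    N6 x:[86/3,92/3] y:[29,33] z:[24,32] -> hit [29,92/3], descend [7, 11]
      N7 x:[29,92/3] y:[29,32] z:[26,32] -> hit [29,92/3] leaf, test {P9@t=29}
      N11 x:[86/3,89/3] y:[30,33] z:[24,29] -> miss, prune
    N8 x:[91/3,97/3] y:[26,30] z:[44,48] -> miss, prune
    N20 x:[28,94/3] y:[26,32] z:[10,16] -> miss, prune
  N23 x:[26,32] y:[5,16] z:[12,42] -> miss, prune

order=[0, 4, 9, 26, 27, 31, 14, 15, 1, 6, 7, 11, 8, 20, 23]  |boxes|=15  |leaves|=2  hit=P9

== RESULT ==
9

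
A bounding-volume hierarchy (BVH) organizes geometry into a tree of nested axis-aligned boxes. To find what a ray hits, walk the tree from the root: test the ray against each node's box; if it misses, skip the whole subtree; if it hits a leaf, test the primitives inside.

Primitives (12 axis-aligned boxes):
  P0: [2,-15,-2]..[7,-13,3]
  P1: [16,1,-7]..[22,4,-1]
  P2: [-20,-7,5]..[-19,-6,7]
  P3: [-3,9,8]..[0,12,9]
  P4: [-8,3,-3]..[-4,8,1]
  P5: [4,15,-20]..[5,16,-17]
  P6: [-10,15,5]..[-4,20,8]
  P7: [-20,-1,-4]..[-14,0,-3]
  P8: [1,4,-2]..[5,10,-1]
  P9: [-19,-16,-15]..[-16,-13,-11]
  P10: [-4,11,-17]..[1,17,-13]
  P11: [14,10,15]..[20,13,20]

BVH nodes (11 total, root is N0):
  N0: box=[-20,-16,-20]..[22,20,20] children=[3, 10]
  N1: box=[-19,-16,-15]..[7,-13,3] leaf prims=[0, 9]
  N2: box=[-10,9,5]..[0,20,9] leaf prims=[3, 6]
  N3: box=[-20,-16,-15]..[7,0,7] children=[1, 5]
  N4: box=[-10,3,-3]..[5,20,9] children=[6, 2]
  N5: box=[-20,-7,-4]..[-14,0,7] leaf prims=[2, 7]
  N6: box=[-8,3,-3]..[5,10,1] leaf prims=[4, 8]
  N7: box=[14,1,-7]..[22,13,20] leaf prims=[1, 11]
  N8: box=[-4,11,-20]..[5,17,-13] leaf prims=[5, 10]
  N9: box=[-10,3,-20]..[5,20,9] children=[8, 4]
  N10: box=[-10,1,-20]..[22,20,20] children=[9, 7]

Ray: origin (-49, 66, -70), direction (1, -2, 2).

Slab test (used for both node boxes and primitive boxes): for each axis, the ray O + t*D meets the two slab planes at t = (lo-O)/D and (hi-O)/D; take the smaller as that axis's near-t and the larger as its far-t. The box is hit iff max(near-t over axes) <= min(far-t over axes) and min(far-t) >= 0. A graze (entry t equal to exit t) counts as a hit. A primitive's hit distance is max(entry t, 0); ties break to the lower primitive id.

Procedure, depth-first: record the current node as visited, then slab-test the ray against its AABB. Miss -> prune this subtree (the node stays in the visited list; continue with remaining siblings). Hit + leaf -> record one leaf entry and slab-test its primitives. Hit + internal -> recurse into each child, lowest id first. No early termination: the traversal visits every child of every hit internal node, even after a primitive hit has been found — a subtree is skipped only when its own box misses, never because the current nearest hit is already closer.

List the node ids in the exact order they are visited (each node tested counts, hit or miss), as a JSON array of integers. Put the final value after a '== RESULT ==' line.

Trace the traversal:
N0 x:[29,71] y:[23,41] z:[25,45] -> hit [29,41], descend [3, 10]
  N3 x:[29,56] y:[33,41] z:[55/2,77/2] -> hit [33,77/2], descend [1, 5]
    N1 x:[30,56] y:[79/2,41] z:[55/2,73/2] -> miss, prune
    N5 x:[29,35] y:[33,73/2] z:[33,77/2] -> hit [33,35] leaf, test {P2(miss), P7@t=33}
  N10 x:[39,71] y:[23,65/2] z:[25,45] -> miss, prune

5 AABB tests over nodes [0, 3, 1, 5, 10]; 1 leaf entered; closest P7.

== RESULT ==
[0, 3, 1, 5, 10]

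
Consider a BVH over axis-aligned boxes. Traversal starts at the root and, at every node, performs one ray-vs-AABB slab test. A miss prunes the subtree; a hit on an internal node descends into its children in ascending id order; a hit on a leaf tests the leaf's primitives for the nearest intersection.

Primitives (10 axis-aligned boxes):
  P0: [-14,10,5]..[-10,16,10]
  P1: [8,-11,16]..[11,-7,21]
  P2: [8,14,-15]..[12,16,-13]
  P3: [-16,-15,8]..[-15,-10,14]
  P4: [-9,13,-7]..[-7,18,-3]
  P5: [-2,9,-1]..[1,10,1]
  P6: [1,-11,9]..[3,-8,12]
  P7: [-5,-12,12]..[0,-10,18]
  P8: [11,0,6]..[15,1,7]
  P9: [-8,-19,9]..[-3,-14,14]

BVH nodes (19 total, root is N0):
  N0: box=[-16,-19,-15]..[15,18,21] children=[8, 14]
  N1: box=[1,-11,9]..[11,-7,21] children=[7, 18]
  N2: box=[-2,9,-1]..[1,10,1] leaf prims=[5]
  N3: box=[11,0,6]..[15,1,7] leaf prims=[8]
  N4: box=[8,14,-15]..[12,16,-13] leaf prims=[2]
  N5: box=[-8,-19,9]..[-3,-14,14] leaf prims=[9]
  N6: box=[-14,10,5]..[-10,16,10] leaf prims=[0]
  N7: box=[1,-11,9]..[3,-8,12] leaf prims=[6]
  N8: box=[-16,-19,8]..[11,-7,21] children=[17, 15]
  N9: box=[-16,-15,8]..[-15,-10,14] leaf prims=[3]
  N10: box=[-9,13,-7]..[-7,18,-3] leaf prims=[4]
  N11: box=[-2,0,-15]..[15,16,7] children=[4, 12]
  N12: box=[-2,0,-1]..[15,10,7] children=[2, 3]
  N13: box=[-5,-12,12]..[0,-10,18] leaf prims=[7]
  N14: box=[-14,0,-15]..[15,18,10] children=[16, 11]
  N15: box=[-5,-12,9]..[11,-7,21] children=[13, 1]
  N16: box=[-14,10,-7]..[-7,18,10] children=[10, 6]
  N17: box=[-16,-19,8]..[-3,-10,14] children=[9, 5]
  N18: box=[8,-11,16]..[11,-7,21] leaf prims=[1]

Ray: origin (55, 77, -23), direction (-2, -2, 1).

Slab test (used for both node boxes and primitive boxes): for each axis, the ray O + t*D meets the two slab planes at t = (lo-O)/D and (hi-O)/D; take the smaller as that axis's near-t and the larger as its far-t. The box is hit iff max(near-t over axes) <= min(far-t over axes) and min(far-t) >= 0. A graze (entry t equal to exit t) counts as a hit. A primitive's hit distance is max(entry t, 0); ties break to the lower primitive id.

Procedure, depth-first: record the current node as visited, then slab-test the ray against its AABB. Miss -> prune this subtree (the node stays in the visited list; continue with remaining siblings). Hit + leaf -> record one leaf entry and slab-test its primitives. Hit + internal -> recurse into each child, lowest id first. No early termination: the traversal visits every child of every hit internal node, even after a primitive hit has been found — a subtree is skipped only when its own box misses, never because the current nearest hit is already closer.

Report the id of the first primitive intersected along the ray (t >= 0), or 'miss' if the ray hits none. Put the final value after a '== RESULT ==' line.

Walk:
N0 x:[20,71/2] y:[59/2,48] z:[8,44] -> hit [59/2,71/2], descend [8, 14]
  N8 x:[22,71/2] y:[42,48] z:[31,44] -> miss, prune
  N14 x:[20,69/2] y:[59/2,77/2] z:[8,33] -> hit [59/2,33], descend [11, 16]
    N11 x:[20,57/2] y:[61/2,77/2] z:[8,30] -> miss, prune
    N16 x:[31,69/2] y:[59/2,67/2] z:[16,33] -> hit [31,33], descend [6, 10]
      N6 x:[65/2,69/2] y:[61/2,67/2] z:[28,33] -> hit [65/2,33] leaf, test {P0@t=65/2}
      N10 x:[31,32] y:[59/2,32] z:[16,20] -> miss, prune

Summary -> nodes [0, 8, 14, 11, 16, 6, 10]; box-tests=7; leaf-entries=1; first=P0

== RESULT ==
0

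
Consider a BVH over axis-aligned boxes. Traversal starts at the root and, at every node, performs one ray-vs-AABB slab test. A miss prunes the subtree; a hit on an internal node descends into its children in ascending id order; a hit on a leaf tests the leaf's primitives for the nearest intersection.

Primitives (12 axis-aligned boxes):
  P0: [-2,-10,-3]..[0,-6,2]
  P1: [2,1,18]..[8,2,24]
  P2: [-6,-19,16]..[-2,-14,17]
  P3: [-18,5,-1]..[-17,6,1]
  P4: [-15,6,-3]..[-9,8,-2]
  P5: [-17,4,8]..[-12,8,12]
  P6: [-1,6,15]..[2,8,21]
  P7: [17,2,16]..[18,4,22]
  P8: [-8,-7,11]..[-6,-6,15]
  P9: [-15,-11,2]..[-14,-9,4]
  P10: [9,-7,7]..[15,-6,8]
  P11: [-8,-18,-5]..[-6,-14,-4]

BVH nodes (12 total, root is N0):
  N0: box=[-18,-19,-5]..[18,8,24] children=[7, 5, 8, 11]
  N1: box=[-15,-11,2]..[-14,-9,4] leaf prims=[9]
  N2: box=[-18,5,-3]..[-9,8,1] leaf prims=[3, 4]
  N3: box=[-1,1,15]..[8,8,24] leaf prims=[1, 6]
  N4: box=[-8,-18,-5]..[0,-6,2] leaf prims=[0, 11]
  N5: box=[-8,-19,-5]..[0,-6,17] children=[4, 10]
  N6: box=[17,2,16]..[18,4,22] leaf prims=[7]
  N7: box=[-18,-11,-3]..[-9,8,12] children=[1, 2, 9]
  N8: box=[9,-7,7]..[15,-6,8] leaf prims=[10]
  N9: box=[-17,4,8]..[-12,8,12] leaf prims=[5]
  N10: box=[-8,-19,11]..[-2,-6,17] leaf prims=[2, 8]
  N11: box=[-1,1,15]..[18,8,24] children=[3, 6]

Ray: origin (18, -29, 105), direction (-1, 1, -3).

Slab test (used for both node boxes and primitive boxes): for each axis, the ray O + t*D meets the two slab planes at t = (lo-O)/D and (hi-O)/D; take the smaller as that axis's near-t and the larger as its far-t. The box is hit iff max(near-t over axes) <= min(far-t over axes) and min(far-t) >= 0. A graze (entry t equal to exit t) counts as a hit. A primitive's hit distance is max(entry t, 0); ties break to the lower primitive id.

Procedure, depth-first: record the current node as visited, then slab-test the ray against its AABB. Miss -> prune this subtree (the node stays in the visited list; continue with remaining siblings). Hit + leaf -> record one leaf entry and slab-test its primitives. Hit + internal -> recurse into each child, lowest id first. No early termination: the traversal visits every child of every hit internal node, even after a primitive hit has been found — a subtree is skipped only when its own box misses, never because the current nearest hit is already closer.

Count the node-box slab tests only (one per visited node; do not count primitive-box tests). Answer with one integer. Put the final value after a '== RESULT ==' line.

Walk:
N0 x:[0,36] y:[10,37] z:[27,110/3] -> hit [27,36], descend [5, 7, 8, 11]
  N5 x:[18,26] y:[10,23] z:[88/3,110/3] -> miss, prune
  N7 x:[27,36] y:[18,37] z:[31,36] -> hit [31,36], descend [1, 2, 9]
    N1 x:[32,33] y:[18,20] z:[101/3,103/3] -> miss, prune
    N2 x:[27,36] y:[34,37] z:[104/3,36] -> hit [104/3,36] leaf, test {P3@t=35, P4(miss)}
    N9 x:[30,35] y:[33,37] z:[31,97/3] -> miss, prune
  N8 x:[3,9] y:[22,23] z:[97/3,98/3] -> miss, prune
  N11 x:[0,19] y:[30,37] z:[27,30] -> miss, prune

8 AABB tests over nodes [0, 5, 7, 1, 2, 9, 8, 11]; 1 leaf entered; closest P3.

== RESULT ==
8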